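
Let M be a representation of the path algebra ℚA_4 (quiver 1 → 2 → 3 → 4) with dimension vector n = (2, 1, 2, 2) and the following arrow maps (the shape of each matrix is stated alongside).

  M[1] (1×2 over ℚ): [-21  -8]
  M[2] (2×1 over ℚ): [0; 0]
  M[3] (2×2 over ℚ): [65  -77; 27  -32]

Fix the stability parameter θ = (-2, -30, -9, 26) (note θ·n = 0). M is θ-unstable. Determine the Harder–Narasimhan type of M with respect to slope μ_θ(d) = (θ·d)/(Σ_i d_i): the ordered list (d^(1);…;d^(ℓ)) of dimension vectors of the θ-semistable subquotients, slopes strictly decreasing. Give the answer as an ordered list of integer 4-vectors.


Barcode: M ≅ I[1,1], I[1,2], I[3,4]^2. HN layers by μ_θ (4 steps, strictly decreasing):
  μ^(1)=26; μ^(2)=-2; μ^(3)=-9; μ^(4)=-16

((0, 0, 0, 2); (1, 0, 0, 0); (0, 0, 2, 0); (1, 1, 0, 0))


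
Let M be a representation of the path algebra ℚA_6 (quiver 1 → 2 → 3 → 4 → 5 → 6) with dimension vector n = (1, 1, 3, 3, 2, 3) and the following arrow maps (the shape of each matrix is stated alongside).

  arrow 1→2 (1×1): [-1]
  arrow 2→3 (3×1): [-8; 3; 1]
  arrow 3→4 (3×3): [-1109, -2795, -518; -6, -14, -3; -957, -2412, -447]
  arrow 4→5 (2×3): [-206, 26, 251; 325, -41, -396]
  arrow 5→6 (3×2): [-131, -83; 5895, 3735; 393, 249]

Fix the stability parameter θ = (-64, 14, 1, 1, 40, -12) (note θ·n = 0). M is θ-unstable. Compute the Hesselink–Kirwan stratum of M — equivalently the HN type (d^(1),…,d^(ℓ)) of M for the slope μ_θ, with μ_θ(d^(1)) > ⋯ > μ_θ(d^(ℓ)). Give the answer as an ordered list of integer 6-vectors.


Barcode: M ≅ I[1,6], I[3,4], I[3,5], I[6,6]^2. HN layers by μ_θ (6 steps, strictly decreasing):
  μ^(1)=40; μ^(2)=14; μ^(3)=16/3; μ^(4)=1; μ^(5)=-12; μ^(6)=-64

((0, 0, 0, 0, 1, 0); (0, 0, 0, 0, 1, 1); (0, 1, 1, 1, 0, 0); (0, 0, 2, 2, 0, 0); (0, 0, 0, 0, 0, 2); (1, 0, 0, 0, 0, 0))


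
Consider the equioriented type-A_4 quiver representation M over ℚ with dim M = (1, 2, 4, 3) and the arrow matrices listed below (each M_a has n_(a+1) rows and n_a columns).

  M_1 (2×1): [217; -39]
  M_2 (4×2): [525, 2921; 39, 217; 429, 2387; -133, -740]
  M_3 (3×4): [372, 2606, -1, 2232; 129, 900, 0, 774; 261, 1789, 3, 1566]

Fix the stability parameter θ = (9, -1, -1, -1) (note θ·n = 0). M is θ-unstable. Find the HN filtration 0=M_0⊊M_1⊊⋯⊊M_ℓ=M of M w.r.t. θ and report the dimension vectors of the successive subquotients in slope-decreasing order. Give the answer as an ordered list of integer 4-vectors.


Via rank(M_{q-1}∘⋯∘M_p): M ≅ I[1,3], I[2,4], I[3,4]^2.
μ_θ-semistable layers: μ^(1)=7/3; μ^(2)=-1

((1, 1, 1, 0); (0, 1, 3, 3))


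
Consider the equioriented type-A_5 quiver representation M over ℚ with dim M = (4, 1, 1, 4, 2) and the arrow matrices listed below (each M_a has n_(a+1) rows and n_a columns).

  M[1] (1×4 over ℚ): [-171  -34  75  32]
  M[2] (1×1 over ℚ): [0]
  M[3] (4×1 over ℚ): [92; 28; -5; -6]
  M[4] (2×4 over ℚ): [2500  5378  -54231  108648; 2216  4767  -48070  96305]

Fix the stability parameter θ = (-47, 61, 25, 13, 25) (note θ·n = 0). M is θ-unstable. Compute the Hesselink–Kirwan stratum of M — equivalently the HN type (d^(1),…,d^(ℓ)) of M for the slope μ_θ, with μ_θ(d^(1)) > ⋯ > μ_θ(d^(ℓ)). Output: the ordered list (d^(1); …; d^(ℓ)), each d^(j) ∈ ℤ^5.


Interval decomposition of M: I[1,1]^3, I[1,2], I[3,5], I[4,4]^2, I[4,5].
HN type (ℓ=5): μ^(1)=61; μ^(2)=25; μ^(3)=19; μ^(4)=13; μ^(5)=-47

((0, 1, 0, 0, 0); (0, 0, 0, 0, 2); (0, 0, 1, 1, 0); (0, 0, 0, 3, 0); (4, 0, 0, 0, 0))


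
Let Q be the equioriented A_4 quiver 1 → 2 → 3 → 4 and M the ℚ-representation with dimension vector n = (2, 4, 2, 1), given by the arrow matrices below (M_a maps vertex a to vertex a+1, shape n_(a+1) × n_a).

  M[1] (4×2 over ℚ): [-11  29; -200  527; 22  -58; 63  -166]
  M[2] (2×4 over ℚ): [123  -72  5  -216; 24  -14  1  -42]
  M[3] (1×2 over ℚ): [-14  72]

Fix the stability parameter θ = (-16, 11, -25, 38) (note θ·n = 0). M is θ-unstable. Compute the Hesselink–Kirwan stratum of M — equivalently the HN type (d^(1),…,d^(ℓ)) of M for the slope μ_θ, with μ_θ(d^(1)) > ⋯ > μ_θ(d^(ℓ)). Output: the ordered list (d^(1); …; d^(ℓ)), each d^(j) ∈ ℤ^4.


Barcode: M ≅ I[1,2], I[1,4], I[2,2], I[2,3]. HN layers by μ_θ (4 steps, strictly decreasing):
  μ^(1)=38; μ^(2)=11; μ^(3)=-7; μ^(4)=-16

((0, 0, 0, 1); (0, 2, 0, 0); (0, 2, 2, 0); (2, 0, 0, 0))


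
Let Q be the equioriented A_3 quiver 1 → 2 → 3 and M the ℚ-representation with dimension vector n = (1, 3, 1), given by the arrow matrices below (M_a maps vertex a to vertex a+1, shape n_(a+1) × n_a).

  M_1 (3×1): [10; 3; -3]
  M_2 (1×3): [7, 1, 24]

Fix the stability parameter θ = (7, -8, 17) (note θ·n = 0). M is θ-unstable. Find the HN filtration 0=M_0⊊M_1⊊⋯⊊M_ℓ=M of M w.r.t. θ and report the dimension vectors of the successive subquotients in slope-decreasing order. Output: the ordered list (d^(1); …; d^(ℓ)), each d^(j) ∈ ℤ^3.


Interval decomposition of M: I[1,3], I[2,2]^2.
HN type (ℓ=3): μ^(1)=17; μ^(2)=-1/2; μ^(3)=-8

((0, 0, 1); (1, 1, 0); (0, 2, 0))


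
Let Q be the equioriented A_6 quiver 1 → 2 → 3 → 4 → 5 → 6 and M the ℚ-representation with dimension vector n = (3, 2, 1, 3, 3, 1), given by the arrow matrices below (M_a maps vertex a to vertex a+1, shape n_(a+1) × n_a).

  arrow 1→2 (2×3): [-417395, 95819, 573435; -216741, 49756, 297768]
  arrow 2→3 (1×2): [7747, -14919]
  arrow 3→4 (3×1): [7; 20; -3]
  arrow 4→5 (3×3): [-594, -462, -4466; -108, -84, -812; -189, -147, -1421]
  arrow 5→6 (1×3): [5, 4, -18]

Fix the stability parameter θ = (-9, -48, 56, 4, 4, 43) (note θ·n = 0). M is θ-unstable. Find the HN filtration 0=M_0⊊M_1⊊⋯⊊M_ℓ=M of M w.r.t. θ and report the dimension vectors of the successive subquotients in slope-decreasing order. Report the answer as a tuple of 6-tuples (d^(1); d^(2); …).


Interval decomposition of M: I[1,1], I[1,2], I[1,4], I[4,4], I[4,5], I[5,5], I[5,6].
HN type (ℓ=5): μ^(1)=43; μ^(2)=30; μ^(3)=4; μ^(4)=-9; μ^(5)=-57/2

((0, 0, 0, 0, 0, 1); (0, 0, 1, 1, 0, 0); (0, 0, 0, 2, 3, 0); (1, 0, 0, 0, 0, 0); (2, 2, 0, 0, 0, 0))


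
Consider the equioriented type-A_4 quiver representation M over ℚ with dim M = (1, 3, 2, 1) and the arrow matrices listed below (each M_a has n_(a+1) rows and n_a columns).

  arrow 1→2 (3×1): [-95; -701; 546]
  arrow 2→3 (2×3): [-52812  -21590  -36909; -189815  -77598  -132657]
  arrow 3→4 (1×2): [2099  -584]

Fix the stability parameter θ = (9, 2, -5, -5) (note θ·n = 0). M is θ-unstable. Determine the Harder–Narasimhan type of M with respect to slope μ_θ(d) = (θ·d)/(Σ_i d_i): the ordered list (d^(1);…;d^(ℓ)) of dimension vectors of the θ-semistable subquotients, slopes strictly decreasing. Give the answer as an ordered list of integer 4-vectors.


Barcode: M ≅ I[1,3], I[2,2], I[2,4]. HN layers by μ_θ (2 steps, strictly decreasing):
  μ^(1)=2; μ^(2)=-8/3

((1, 2, 1, 0); (0, 1, 1, 1))


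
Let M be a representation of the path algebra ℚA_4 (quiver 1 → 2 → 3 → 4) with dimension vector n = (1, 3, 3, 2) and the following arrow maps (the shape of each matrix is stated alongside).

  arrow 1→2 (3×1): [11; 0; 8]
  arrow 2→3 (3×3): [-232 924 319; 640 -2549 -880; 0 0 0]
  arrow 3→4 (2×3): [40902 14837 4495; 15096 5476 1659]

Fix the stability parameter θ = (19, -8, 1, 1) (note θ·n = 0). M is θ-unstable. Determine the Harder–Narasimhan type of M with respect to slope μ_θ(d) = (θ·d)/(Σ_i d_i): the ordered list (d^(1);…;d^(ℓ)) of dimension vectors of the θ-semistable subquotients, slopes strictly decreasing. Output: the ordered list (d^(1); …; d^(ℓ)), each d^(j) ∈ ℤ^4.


Via rank(M_{q-1}∘⋯∘M_p): M ≅ I[1,2], I[2,3], I[2,4], I[3,4].
μ_θ-semistable layers: μ^(1)=11/2; μ^(2)=1; μ^(3)=-8

((1, 1, 0, 0); (0, 0, 3, 2); (0, 2, 0, 0))


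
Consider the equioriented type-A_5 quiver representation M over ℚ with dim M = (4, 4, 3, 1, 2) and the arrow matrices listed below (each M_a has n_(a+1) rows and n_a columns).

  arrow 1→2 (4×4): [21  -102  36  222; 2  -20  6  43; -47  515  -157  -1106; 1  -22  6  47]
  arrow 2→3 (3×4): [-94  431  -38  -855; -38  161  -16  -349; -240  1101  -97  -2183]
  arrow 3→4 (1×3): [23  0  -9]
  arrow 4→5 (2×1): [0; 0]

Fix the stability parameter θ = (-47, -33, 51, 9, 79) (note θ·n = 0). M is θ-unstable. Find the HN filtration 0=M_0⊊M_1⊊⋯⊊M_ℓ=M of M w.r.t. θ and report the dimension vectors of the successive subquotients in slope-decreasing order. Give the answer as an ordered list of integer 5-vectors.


Interval decomposition of M: I[1,1], I[1,2], I[1,3], I[1,4], I[2,3], I[5,5]^2.
HN type (ℓ=5): μ^(1)=79; μ^(2)=51; μ^(3)=30; μ^(4)=-33; μ^(5)=-47

((0, 0, 0, 0, 2); (0, 0, 2, 0, 0); (0, 0, 1, 1, 0); (0, 4, 0, 0, 0); (4, 0, 0, 0, 0))


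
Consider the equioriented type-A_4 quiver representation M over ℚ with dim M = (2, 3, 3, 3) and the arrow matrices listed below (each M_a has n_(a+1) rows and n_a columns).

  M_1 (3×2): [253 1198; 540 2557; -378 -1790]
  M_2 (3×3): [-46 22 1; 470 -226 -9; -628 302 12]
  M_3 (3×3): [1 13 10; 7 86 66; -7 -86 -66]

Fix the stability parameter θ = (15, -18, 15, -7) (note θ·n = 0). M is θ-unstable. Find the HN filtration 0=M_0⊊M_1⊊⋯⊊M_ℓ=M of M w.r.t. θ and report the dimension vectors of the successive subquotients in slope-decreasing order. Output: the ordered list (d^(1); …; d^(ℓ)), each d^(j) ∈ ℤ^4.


Barcode: M ≅ I[1,2], I[1,3], I[2,4], I[3,4], I[4,4]. HN layers by μ_θ (5 steps, strictly decreasing):
  μ^(1)=15; μ^(2)=4; μ^(3)=-3/2; μ^(4)=-7; μ^(5)=-18

((0, 0, 1, 0); (0, 0, 2, 2); (2, 2, 0, 0); (0, 0, 0, 1); (0, 1, 0, 0))


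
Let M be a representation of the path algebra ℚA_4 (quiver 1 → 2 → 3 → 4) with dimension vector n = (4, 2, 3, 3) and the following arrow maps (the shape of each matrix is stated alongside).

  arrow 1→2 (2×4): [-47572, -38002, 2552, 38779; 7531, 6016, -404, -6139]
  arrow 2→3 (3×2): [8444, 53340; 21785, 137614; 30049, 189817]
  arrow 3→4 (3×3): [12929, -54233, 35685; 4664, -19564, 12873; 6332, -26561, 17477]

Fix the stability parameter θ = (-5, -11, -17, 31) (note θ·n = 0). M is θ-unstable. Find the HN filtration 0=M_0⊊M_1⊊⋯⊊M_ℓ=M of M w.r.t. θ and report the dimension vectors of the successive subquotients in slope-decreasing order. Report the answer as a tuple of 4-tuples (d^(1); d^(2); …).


Via rank(M_{q-1}∘⋯∘M_p): M ≅ I[1,1]^2, I[1,4]^2, I[3,4].
μ_θ-semistable layers: μ^(1)=31; μ^(2)=-5; μ^(3)=-11; μ^(4)=-17

((0, 0, 0, 3); (2, 0, 0, 0); (2, 2, 2, 0); (0, 0, 1, 0))


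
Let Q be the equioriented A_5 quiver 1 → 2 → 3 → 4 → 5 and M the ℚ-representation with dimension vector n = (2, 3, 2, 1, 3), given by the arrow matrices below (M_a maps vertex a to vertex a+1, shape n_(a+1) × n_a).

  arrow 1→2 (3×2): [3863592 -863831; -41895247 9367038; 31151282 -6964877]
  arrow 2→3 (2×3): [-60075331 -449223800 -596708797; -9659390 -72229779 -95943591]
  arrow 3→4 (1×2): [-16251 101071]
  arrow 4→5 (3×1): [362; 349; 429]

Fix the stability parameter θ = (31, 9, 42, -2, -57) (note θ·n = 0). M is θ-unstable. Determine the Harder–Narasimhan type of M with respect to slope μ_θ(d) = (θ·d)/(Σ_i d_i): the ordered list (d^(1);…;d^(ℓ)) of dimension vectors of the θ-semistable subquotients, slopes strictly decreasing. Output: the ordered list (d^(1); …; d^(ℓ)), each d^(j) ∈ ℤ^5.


Interval decomposition of M: I[1,2], I[1,5], I[2,3], I[5,5]^2.
HN type (ℓ=5): μ^(1)=42; μ^(2)=20; μ^(3)=9; μ^(4)=23/5; μ^(5)=-57

((0, 0, 1, 0, 0); (1, 1, 0, 0, 0); (0, 1, 0, 0, 0); (1, 1, 1, 1, 1); (0, 0, 0, 0, 2))


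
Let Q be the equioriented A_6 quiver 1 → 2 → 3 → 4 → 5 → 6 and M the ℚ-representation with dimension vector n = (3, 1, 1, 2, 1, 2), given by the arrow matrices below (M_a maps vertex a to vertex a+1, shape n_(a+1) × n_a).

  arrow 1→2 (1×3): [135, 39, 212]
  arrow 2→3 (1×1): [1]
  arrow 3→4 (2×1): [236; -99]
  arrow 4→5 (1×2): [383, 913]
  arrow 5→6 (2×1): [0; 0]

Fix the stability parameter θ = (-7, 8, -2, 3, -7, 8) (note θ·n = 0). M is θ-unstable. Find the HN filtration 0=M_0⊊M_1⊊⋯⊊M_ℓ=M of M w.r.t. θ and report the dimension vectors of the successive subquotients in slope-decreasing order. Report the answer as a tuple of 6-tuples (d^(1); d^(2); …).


Interval decomposition of M: I[1,1]^2, I[1,5], I[4,4], I[6,6]^2.
HN type (ℓ=4): μ^(1)=8; μ^(2)=3; μ^(3)=1/2; μ^(4)=-7

((0, 0, 0, 0, 0, 2); (0, 0, 0, 1, 0, 0); (0, 1, 1, 1, 1, 0); (3, 0, 0, 0, 0, 0))


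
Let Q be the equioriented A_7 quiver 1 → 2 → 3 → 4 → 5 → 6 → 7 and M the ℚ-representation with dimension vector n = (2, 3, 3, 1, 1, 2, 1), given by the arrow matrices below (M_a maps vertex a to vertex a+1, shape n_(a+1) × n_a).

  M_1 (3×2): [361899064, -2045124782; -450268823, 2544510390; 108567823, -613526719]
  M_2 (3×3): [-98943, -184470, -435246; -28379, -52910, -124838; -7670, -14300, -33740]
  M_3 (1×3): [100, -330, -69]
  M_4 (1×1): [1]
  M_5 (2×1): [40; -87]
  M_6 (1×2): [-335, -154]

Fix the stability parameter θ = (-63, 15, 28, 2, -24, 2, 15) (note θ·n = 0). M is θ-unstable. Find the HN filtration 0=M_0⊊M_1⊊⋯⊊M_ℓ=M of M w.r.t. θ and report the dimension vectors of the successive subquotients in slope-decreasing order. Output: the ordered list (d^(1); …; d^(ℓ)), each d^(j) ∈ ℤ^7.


Barcode: M ≅ I[1,2]^2, I[2,3], I[3,3], I[3,7], I[6,6]. HN layers by μ_θ (4 steps, strictly decreasing):
  μ^(1)=28; μ^(2)=15; μ^(3)=2; μ^(4)=-63

((0, 0, 2, 0, 0, 0, 0); (0, 3, 0, 0, 0, 0, 1); (0, 0, 1, 1, 1, 2, 0); (2, 0, 0, 0, 0, 0, 0))


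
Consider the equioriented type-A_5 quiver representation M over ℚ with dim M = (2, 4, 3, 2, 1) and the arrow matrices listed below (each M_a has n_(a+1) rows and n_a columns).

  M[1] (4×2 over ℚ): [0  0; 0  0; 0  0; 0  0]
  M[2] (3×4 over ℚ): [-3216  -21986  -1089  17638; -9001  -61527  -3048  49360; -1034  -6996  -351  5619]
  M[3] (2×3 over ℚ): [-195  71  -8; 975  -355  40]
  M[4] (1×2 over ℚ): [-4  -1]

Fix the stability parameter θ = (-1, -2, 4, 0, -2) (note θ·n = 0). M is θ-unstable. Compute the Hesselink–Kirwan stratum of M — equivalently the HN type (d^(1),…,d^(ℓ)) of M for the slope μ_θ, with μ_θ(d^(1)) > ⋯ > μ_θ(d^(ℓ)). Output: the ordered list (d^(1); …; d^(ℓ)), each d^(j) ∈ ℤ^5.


Via rank(M_{q-1}∘⋯∘M_p): M ≅ I[1,1]^2, I[2,2], I[2,3]^2, I[2,5], I[4,4].
μ_θ-semistable layers: μ^(1)=4; μ^(2)=2/3; μ^(3)=0; μ^(4)=-1; μ^(5)=-2

((0, 0, 2, 0, 0); (0, 0, 1, 1, 1); (0, 0, 0, 1, 0); (2, 0, 0, 0, 0); (0, 4, 0, 0, 0))


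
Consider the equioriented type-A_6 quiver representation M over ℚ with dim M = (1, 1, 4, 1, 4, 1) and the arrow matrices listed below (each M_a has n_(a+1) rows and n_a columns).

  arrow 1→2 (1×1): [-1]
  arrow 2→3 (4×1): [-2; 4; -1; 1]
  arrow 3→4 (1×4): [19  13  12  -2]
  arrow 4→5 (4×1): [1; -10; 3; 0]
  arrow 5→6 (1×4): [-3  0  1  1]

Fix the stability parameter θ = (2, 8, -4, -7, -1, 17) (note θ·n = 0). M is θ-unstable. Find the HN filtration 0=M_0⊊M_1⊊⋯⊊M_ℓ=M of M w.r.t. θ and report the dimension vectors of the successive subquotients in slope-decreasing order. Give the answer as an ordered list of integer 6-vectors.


Interval decomposition of M: I[1,3], I[3,3]^2, I[3,5], I[5,5]^2, I[5,6].
HN type (ℓ=5): μ^(1)=17; μ^(2)=2; μ^(3)=-1; μ^(4)=-4; μ^(5)=-11/2

((0, 0, 0, 0, 0, 1); (1, 1, 1, 0, 0, 0); (0, 0, 0, 0, 4, 0); (0, 0, 2, 0, 0, 0); (0, 0, 1, 1, 0, 0))


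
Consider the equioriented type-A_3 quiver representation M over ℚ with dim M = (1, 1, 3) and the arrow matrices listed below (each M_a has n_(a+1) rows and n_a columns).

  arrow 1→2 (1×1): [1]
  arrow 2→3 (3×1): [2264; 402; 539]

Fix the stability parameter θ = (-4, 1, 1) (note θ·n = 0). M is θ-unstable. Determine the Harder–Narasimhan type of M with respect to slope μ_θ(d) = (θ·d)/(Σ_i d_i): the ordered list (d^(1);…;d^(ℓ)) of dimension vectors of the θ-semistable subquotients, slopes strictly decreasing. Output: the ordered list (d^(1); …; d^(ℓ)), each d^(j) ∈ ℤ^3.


Via rank(M_{q-1}∘⋯∘M_p): M ≅ I[1,3], I[3,3]^2.
μ_θ-semistable layers: μ^(1)=1; μ^(2)=-4

((0, 1, 3); (1, 0, 0))


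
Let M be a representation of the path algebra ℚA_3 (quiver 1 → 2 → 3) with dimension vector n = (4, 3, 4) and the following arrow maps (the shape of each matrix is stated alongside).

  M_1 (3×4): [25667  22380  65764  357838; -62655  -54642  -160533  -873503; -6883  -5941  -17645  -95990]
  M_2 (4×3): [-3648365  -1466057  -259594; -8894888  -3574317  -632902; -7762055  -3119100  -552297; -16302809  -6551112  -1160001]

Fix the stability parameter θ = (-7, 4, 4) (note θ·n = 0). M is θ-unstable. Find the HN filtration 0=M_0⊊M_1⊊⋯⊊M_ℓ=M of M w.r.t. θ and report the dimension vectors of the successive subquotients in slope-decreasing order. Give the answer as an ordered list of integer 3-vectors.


Barcode: M ≅ I[1,1], I[1,3]^3, I[3,3]. HN layers by μ_θ (2 steps, strictly decreasing):
  μ^(1)=4; μ^(2)=-7

((0, 3, 4); (4, 0, 0))


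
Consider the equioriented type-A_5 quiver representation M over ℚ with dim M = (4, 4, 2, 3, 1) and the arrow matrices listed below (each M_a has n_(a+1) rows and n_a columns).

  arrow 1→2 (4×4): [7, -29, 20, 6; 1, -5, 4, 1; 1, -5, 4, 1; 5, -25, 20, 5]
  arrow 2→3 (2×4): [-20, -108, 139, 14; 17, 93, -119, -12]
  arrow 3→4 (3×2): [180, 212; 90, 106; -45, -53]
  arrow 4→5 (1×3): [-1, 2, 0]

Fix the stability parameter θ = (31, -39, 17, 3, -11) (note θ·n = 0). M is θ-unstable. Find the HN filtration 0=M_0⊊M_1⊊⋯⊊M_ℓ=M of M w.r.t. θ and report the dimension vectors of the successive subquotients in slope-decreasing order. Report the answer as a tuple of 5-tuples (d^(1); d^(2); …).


Barcode: M ≅ I[1,1]^2, I[1,3], I[1,4], I[2,2]^2, I[4,4], I[4,5]. HN layers by μ_θ (6 steps, strictly decreasing):
  μ^(1)=31; μ^(2)=17; μ^(3)=10; μ^(4)=3; μ^(5)=-4; μ^(6)=-39

((2, 0, 0, 0, 0); (0, 0, 1, 0, 0); (0, 0, 1, 1, 0); (0, 0, 0, 1, 0); (2, 2, 0, 1, 1); (0, 2, 0, 0, 0))


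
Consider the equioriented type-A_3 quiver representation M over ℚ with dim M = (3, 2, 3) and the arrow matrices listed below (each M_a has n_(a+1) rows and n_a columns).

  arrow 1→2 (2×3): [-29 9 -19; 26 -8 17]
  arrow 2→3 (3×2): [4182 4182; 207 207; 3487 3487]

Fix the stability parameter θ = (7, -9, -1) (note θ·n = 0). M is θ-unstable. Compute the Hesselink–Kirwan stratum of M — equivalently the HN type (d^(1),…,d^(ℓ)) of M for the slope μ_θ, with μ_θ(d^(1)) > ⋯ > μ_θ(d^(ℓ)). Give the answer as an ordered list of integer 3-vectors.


Via rank(M_{q-1}∘⋯∘M_p): M ≅ I[1,1], I[1,2], I[1,3], I[3,3]^2.
μ_θ-semistable layers: μ^(1)=7; μ^(2)=-1

((1, 0, 0); (2, 2, 3))


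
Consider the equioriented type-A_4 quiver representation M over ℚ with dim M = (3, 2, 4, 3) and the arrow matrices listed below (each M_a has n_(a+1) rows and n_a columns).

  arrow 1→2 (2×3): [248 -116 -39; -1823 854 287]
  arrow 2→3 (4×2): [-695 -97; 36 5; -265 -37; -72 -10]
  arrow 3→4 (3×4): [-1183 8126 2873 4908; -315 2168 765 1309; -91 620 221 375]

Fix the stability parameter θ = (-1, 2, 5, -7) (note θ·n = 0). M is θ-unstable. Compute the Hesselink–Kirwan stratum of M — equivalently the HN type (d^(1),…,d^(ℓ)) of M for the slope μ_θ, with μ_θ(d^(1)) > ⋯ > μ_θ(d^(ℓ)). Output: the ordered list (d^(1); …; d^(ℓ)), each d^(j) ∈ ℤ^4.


Interval decomposition of M: I[1,1], I[1,3]^2, I[3,4]^2, I[4,4].
HN type (ℓ=4): μ^(1)=5; μ^(2)=2; μ^(3)=-1; μ^(4)=-7

((0, 0, 2, 0); (0, 2, 0, 0); (3, 0, 2, 2); (0, 0, 0, 1))


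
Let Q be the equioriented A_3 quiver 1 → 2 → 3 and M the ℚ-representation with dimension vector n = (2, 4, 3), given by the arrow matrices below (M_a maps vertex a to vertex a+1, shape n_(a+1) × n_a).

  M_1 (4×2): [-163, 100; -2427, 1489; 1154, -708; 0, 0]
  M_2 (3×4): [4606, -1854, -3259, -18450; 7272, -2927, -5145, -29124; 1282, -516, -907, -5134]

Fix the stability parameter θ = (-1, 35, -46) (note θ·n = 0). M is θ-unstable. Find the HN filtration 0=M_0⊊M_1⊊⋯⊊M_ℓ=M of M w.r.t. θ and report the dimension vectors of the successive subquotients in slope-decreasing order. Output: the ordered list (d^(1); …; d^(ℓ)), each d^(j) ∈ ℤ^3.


Interval decomposition of M: I[1,2], I[1,3], I[2,3]^2.
HN type (ℓ=4): μ^(1)=35; μ^(2)=-1; μ^(3)=-4; μ^(4)=-11/2

((0, 1, 0); (1, 0, 0); (1, 1, 1); (0, 2, 2))


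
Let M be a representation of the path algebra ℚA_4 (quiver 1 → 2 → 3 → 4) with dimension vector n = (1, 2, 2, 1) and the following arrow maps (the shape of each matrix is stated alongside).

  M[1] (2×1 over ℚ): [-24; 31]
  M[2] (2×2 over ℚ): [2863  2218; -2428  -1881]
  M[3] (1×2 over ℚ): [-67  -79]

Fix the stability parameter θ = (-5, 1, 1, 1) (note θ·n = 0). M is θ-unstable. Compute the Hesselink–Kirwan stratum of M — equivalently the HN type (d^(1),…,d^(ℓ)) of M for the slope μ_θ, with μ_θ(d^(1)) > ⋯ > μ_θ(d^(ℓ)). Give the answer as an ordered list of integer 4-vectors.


Interval decomposition of M: I[1,4], I[2,3].
HN type (ℓ=2): μ^(1)=1; μ^(2)=-5

((0, 2, 2, 1); (1, 0, 0, 0))


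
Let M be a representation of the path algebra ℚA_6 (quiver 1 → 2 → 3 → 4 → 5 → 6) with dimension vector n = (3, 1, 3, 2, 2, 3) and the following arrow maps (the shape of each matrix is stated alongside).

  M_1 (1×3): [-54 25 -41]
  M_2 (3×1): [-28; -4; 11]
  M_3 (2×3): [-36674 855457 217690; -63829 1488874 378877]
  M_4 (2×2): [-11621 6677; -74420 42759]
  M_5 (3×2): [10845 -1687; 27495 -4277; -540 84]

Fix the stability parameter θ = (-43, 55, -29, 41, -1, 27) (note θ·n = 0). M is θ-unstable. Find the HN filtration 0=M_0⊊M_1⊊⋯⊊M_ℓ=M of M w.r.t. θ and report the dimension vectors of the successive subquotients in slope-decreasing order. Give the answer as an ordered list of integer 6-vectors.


Via rank(M_{q-1}∘⋯∘M_p): M ≅ I[1,1]^2, I[1,6], I[3,3], I[3,5], I[6,6]^2.
μ_θ-semistable layers: μ^(1)=27; μ^(2)=20; μ^(3)=13; μ^(4)=-29; μ^(5)=-43

((0, 0, 0, 0, 0, 3); (0, 0, 0, 2, 2, 0); (0, 1, 1, 0, 0, 0); (0, 0, 2, 0, 0, 0); (3, 0, 0, 0, 0, 0))


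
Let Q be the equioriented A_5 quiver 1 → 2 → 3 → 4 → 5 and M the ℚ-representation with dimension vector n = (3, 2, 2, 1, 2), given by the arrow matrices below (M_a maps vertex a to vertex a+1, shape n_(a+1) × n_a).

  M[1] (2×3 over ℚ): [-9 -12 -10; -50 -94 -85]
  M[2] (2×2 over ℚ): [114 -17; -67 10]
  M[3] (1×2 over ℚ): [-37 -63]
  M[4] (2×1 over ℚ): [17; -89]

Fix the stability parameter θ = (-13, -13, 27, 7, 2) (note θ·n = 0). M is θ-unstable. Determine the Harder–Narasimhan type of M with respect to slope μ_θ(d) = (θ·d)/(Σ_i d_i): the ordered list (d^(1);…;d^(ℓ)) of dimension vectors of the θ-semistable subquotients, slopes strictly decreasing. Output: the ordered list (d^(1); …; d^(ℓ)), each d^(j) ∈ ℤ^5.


Via rank(M_{q-1}∘⋯∘M_p): M ≅ I[1,1], I[1,3], I[1,5], I[5,5].
μ_θ-semistable layers: μ^(1)=27; μ^(2)=12; μ^(3)=2; μ^(4)=-13

((0, 0, 1, 0, 0); (0, 0, 1, 1, 1); (0, 0, 0, 0, 1); (3, 2, 0, 0, 0))


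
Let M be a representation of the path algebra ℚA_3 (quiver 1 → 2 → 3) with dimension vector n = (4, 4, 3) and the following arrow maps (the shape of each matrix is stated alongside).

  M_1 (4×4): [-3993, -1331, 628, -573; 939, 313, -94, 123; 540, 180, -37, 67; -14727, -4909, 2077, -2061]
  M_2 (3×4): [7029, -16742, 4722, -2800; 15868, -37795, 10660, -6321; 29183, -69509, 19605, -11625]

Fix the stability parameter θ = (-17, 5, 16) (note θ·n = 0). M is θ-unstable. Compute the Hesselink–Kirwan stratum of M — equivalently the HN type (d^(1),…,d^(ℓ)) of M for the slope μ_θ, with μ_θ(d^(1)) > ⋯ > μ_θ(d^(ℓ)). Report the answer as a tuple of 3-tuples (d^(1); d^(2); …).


Barcode: M ≅ I[1,1], I[1,3]^3, I[2,2]. HN layers by μ_θ (3 steps, strictly decreasing):
  μ^(1)=16; μ^(2)=5; μ^(3)=-17

((0, 0, 3); (0, 4, 0); (4, 0, 0))


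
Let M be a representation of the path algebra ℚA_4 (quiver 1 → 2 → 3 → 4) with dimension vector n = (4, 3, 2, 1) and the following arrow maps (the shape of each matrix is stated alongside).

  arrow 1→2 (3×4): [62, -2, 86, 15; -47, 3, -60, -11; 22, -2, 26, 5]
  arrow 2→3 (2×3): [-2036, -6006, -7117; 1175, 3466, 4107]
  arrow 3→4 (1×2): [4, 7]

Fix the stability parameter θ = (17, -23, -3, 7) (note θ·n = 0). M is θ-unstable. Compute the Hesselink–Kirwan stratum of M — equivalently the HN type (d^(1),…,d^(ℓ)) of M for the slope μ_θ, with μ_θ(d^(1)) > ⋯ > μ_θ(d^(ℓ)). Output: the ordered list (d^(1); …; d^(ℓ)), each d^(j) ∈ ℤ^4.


Interval decomposition of M: I[1,1]^2, I[1,3], I[1,4], I[2,2].
HN type (ℓ=4): μ^(1)=17; μ^(2)=7; μ^(3)=-3; μ^(4)=-23

((2, 0, 0, 0); (0, 0, 0, 1); (2, 2, 2, 0); (0, 1, 0, 0))


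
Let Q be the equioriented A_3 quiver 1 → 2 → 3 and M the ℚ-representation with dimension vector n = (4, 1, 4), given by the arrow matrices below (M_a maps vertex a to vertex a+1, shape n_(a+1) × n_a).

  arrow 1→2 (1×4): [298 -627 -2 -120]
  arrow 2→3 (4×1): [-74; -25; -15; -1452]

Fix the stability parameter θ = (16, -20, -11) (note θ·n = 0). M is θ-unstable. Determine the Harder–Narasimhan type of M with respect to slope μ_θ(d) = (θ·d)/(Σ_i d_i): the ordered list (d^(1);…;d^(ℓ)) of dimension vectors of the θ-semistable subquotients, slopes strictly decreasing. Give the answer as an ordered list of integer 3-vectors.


Via rank(M_{q-1}∘⋯∘M_p): M ≅ I[1,1]^3, I[1,3], I[3,3]^3.
μ_θ-semistable layers: μ^(1)=16; μ^(2)=-5; μ^(3)=-11

((3, 0, 0); (1, 1, 1); (0, 0, 3))


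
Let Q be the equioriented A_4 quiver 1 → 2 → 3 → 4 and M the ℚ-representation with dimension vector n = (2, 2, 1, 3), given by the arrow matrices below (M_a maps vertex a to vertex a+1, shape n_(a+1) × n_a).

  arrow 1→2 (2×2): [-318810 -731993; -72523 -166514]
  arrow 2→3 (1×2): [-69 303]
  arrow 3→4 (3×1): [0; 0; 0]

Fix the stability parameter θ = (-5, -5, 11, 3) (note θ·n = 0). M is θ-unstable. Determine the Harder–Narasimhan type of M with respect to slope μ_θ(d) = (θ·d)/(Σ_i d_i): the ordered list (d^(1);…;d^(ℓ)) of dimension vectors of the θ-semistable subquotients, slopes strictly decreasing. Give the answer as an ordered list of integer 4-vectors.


Barcode: M ≅ I[1,2], I[1,3], I[4,4]^3. HN layers by μ_θ (3 steps, strictly decreasing):
  μ^(1)=11; μ^(2)=3; μ^(3)=-5

((0, 0, 1, 0); (0, 0, 0, 3); (2, 2, 0, 0))


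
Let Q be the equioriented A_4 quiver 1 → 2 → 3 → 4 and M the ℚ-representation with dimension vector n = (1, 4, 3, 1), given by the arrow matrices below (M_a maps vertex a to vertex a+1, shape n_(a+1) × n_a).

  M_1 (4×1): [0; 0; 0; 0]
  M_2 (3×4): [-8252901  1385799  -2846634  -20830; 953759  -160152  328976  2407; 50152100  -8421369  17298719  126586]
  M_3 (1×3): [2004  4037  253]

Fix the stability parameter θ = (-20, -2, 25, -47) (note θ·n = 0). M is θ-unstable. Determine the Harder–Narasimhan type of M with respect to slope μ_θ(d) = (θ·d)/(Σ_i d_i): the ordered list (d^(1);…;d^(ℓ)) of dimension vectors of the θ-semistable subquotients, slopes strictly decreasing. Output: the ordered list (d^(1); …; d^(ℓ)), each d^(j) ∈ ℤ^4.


Barcode: M ≅ I[1,1], I[2,2], I[2,3]^2, I[2,4]. HN layers by μ_θ (4 steps, strictly decreasing):
  μ^(1)=25; μ^(2)=-2; μ^(3)=-8; μ^(4)=-20

((0, 0, 2, 0); (0, 3, 0, 0); (0, 1, 1, 1); (1, 0, 0, 0))


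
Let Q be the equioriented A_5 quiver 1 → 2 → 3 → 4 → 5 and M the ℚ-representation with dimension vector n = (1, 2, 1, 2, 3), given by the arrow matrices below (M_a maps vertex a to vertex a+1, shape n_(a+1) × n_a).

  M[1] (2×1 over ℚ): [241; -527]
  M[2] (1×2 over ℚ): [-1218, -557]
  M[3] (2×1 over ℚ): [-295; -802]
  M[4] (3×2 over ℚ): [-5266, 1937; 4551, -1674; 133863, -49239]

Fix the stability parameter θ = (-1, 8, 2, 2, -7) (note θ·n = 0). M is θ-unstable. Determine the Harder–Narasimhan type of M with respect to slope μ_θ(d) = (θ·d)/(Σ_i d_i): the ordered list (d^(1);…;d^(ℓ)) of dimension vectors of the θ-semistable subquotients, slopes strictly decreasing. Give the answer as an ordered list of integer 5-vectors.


Barcode: M ≅ I[1,5], I[2,2], I[4,5], I[5,5]. HN layers by μ_θ (5 steps, strictly decreasing):
  μ^(1)=8; μ^(2)=5/4; μ^(3)=-1; μ^(4)=-5/2; μ^(5)=-7

((0, 1, 0, 0, 0); (0, 1, 1, 1, 1); (1, 0, 0, 0, 0); (0, 0, 0, 1, 1); (0, 0, 0, 0, 1))


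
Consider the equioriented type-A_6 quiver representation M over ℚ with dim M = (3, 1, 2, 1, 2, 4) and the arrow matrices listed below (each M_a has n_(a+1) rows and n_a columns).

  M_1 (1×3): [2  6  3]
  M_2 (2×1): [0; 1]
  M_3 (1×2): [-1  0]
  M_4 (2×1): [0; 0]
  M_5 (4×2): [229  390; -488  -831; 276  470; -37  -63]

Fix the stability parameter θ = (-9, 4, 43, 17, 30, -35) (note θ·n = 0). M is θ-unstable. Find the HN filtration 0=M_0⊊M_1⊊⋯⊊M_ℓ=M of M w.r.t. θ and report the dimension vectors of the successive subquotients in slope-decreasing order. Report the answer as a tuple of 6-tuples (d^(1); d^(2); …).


Barcode: M ≅ I[1,1]^2, I[1,3], I[3,4], I[5,6]^2, I[6,6]^2. HN layers by μ_θ (6 steps, strictly decreasing):
  μ^(1)=43; μ^(2)=30; μ^(3)=4; μ^(4)=-5/2; μ^(5)=-9; μ^(6)=-35

((0, 0, 1, 0, 0, 0); (0, 0, 1, 1, 0, 0); (0, 1, 0, 0, 0, 0); (0, 0, 0, 0, 2, 2); (3, 0, 0, 0, 0, 0); (0, 0, 0, 0, 0, 2))


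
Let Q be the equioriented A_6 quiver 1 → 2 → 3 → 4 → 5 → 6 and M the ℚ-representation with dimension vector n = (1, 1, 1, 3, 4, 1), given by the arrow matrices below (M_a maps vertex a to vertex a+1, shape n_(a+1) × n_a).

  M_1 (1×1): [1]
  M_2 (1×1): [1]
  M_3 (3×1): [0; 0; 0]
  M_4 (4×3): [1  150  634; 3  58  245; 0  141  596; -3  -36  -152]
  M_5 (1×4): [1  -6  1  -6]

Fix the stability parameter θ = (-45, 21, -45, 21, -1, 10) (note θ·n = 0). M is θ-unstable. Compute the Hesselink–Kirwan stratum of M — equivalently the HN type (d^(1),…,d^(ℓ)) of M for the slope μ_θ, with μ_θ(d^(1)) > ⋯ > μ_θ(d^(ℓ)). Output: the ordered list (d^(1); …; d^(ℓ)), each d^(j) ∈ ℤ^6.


Via rank(M_{q-1}∘⋯∘M_p): M ≅ I[1,3], I[4,5]^2, I[4,6], I[5,5].
μ_θ-semistable layers: μ^(1)=10; μ^(2)=-1; μ^(3)=-12; μ^(4)=-45

((0, 0, 0, 3, 3, 1); (0, 0, 0, 0, 1, 0); (0, 1, 1, 0, 0, 0); (1, 0, 0, 0, 0, 0))


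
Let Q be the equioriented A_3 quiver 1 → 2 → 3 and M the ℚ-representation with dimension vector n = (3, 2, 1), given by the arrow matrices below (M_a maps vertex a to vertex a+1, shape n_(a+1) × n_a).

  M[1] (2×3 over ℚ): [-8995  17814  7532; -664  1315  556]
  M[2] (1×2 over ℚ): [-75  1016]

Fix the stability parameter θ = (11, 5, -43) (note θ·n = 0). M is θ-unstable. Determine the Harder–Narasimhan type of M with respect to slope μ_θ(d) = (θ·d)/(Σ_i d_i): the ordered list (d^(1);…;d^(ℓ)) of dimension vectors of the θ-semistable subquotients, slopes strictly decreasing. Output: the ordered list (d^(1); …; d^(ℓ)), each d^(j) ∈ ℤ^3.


Interval decomposition of M: I[1,1], I[1,2], I[1,3].
HN type (ℓ=3): μ^(1)=11; μ^(2)=8; μ^(3)=-9

((1, 0, 0); (1, 1, 0); (1, 1, 1))


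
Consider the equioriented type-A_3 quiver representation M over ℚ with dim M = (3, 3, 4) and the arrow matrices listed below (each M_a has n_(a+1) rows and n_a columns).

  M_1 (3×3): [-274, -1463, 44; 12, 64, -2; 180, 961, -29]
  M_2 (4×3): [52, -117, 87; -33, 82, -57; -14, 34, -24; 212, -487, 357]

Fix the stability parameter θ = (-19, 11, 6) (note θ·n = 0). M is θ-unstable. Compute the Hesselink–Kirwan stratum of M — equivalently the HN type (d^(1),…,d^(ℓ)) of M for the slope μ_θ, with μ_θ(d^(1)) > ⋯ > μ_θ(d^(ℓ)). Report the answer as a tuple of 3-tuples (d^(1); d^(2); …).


Interval decomposition of M: I[1,1], I[1,3]^2, I[2,2], I[3,3]^2.
HN type (ℓ=4): μ^(1)=11; μ^(2)=17/2; μ^(3)=6; μ^(4)=-19

((0, 1, 0); (0, 2, 2); (0, 0, 2); (3, 0, 0))


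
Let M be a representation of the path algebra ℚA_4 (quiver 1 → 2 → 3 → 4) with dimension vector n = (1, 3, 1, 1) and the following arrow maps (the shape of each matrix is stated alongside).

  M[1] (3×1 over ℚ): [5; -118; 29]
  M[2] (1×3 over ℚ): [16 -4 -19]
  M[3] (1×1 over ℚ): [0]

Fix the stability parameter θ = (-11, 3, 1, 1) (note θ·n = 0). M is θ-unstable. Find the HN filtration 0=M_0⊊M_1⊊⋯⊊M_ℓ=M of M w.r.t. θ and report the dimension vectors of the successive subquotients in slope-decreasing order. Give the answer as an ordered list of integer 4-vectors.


Barcode: M ≅ I[1,3], I[2,2]^2, I[4,4]. HN layers by μ_θ (4 steps, strictly decreasing):
  μ^(1)=3; μ^(2)=2; μ^(3)=1; μ^(4)=-11

((0, 2, 0, 0); (0, 1, 1, 0); (0, 0, 0, 1); (1, 0, 0, 0))


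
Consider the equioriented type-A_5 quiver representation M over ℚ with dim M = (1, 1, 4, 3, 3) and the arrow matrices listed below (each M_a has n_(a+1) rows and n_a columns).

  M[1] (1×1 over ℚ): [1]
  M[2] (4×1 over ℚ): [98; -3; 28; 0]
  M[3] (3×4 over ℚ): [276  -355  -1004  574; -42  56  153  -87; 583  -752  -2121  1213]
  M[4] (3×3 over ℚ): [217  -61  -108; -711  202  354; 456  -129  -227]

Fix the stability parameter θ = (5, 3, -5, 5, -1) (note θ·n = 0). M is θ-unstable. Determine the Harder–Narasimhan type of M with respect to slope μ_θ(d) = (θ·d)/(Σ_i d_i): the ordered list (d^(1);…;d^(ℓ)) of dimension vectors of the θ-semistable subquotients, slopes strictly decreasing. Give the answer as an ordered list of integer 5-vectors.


Barcode: M ≅ I[1,5], I[3,3], I[3,5]^2. HN layers by μ_θ (3 steps, strictly decreasing):
  μ^(1)=2; μ^(2)=1; μ^(3)=-5

((0, 0, 0, 3, 3); (1, 1, 1, 0, 0); (0, 0, 3, 0, 0))


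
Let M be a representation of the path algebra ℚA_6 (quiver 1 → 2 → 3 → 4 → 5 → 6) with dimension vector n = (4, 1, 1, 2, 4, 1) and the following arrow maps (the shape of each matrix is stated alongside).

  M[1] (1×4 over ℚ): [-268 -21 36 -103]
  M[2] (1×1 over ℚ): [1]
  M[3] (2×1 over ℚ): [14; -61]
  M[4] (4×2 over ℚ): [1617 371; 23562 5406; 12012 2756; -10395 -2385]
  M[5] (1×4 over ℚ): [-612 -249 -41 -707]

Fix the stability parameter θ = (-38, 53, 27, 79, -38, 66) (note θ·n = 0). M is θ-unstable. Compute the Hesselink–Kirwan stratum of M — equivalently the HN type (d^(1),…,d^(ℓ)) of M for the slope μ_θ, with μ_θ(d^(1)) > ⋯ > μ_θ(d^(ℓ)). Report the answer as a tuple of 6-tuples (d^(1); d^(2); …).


Barcode: M ≅ I[1,1]^3, I[1,6], I[4,4], I[5,5]^3. HN layers by μ_θ (4 steps, strictly decreasing):
  μ^(1)=79; μ^(2)=66; μ^(3)=121/4; μ^(4)=-38

((0, 0, 0, 1, 0, 0); (0, 0, 0, 0, 0, 1); (0, 1, 1, 1, 1, 0); (4, 0, 0, 0, 3, 0))


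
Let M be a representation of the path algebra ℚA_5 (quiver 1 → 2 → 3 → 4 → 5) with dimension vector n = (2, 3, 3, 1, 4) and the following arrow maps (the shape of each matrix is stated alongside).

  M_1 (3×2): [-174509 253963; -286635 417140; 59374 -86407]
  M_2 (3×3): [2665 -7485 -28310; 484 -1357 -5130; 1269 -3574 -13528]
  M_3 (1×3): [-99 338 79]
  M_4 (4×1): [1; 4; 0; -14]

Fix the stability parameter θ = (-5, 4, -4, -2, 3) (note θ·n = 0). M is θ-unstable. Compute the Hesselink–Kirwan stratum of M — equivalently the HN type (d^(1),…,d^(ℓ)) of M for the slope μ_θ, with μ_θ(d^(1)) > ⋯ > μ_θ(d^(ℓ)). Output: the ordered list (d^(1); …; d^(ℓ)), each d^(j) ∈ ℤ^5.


Via rank(M_{q-1}∘⋯∘M_p): M ≅ I[1,3], I[1,5], I[2,2], I[3,3], I[5,5]^3.
μ_θ-semistable layers: μ^(1)=4; μ^(2)=3; μ^(3)=0; μ^(4)=-2/3; μ^(5)=-4; μ^(6)=-5

((0, 1, 0, 0, 0); (0, 0, 0, 0, 4); (0, 1, 1, 0, 0); (0, 1, 1, 1, 0); (0, 0, 1, 0, 0); (2, 0, 0, 0, 0))


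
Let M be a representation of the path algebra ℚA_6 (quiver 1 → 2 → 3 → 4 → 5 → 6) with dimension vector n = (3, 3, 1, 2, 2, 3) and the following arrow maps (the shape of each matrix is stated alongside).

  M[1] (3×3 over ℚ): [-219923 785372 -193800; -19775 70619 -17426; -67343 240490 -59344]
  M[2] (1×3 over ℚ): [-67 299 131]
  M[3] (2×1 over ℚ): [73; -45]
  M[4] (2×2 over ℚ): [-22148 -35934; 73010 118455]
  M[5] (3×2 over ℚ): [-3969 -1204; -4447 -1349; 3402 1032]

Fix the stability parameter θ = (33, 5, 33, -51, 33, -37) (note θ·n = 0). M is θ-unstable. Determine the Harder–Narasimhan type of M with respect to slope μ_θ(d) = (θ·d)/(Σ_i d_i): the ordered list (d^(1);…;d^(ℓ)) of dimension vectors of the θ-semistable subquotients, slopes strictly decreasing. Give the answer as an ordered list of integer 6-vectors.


Barcode: M ≅ I[1,2]^2, I[1,6], I[4,4], I[5,6], I[6,6]. HN layers by μ_θ (5 steps, strictly decreasing):
  μ^(1)=19; μ^(2)=8/3; μ^(3)=-2; μ^(4)=-37; μ^(5)=-51

((2, 2, 0, 0, 0, 0); (1, 1, 1, 1, 1, 1); (0, 0, 0, 0, 1, 1); (0, 0, 0, 0, 0, 1); (0, 0, 0, 1, 0, 0))


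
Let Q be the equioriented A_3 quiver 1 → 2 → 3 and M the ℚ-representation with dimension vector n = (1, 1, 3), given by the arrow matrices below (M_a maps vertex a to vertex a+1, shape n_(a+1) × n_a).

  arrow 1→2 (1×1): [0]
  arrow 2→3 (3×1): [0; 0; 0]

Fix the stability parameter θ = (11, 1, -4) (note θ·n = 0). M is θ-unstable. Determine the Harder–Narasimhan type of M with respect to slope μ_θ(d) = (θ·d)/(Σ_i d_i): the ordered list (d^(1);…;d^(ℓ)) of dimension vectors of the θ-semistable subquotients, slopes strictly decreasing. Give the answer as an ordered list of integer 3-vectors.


Interval decomposition of M: I[1,1], I[2,2], I[3,3]^3.
HN type (ℓ=3): μ^(1)=11; μ^(2)=1; μ^(3)=-4

((1, 0, 0); (0, 1, 0); (0, 0, 3))


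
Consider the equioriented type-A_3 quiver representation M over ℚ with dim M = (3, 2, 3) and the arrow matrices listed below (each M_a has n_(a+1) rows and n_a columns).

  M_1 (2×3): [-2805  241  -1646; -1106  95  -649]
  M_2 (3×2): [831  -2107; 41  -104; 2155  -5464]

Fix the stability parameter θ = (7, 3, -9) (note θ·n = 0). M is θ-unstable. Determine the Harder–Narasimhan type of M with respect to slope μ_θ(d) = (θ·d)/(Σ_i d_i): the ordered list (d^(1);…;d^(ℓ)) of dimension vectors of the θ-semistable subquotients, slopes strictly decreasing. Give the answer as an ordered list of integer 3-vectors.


Interval decomposition of M: I[1,1], I[1,3]^2, I[3,3].
HN type (ℓ=3): μ^(1)=7; μ^(2)=1/3; μ^(3)=-9

((1, 0, 0); (2, 2, 2); (0, 0, 1))


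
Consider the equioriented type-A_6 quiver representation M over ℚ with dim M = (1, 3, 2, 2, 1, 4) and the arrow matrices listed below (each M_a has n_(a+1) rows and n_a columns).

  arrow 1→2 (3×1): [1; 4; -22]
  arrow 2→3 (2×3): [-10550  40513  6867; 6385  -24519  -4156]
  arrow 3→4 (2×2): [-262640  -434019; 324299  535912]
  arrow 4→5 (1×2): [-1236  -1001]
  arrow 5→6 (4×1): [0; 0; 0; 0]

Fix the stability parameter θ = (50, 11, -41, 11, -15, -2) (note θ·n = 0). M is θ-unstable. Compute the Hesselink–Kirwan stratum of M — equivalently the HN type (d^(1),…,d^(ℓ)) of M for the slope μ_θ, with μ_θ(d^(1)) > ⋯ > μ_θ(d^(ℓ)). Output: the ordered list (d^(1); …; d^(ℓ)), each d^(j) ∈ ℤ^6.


Interval decomposition of M: I[1,4], I[2,2], I[2,5], I[6,6]^4.
HN type (ℓ=4): μ^(1)=11; μ^(2)=20/3; μ^(3)=-2; μ^(4)=-15

((0, 1, 0, 1, 0, 0); (1, 1, 1, 0, 0, 0); (0, 0, 0, 1, 1, 4); (0, 1, 1, 0, 0, 0))


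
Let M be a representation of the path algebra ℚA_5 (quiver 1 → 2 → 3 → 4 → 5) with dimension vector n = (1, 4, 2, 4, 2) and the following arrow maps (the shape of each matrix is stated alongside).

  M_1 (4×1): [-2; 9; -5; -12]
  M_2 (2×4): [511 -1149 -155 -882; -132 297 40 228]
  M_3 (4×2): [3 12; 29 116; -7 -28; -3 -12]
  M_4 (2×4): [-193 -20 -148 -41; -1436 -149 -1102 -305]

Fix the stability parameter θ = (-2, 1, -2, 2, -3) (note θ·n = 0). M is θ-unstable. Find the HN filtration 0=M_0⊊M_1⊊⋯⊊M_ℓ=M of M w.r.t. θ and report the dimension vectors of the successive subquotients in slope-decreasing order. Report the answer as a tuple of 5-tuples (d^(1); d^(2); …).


Interval decomposition of M: I[1,3], I[2,2]^2, I[2,4], I[4,4], I[4,5]^2.
HN type (ℓ=4): μ^(1)=2; μ^(2)=1; μ^(3)=-1/2; μ^(4)=-2

((0, 0, 0, 2, 0); (0, 2, 0, 0, 0); (0, 2, 2, 2, 2); (1, 0, 0, 0, 0))
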